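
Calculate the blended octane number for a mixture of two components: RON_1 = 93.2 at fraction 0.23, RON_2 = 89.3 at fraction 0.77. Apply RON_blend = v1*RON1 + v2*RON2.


Linear blending: RON_blend = sum(vi * RONi)
Contribution 1: 0.23 * 93.2 = 21.436
Contribution 2: 0.77 * 89.3 = 68.761
RON_blend = 21.436 + 68.761 = 90.197

90.197


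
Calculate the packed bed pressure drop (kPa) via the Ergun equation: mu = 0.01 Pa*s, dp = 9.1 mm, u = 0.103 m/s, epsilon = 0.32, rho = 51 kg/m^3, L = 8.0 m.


dp = 9.1 mm = 0.0091 m
Viscous term = 150*0.01*0.103*(1-0.32)^2 / (0.0091^2*0.32^3) = 26327.7
Inertial term = 1.75*51*0.103^2*(1-0.32) / (0.0091*0.32^3) = 2159.24
dP/L = 26327.7 + 2159.24 = 28486.9 Pa/m
dP = 28486.9 * 8.0 / 1000 = 227.9 kPa

227.9 kPa


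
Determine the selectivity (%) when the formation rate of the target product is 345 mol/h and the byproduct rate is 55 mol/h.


Selectivity = desired / (desired + undesired) * 100
Total products = 345 + 55 = 400 mol/h
S = 345 / 400 * 100
= 0.8625 * 100
= 86.25 %

86.25 %


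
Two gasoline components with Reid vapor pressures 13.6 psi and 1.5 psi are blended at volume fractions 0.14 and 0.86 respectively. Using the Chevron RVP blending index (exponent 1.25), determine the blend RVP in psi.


Chevron index: RVP_blend = (sum xi*RVPi^1.25)^(1/1.25)
RVP^1.25 terms: 0.14 * 13.6^1.25 + 0.86 * 1.5^1.25 = 5.084
RVP_blend = 5.084^(1/1.25) = 3.673

3.673 psi


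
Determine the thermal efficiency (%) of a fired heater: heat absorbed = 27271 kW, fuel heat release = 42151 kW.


Furnace efficiency = Q_absorbed / Q_fuel * 100
= 27271 / 42151 * 100 = 64.70

64.70 %


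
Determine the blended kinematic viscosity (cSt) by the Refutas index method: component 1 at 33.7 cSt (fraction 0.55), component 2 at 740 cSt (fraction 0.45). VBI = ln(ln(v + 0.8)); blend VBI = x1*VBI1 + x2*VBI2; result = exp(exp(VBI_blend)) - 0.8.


Refutas method: VBN_i = 14.534*ln(ln(visc_i + 0.8)) + 10.975, blended linearly by mass fraction; since VBN is linear in VBI_i = ln(ln(visc_i + 0.8)) and the fractions sum to 1, blend VBI directly: visc = exp(exp(VBI_blend)) - 0.8
VBI_1 = ln(ln(33.7 + 0.8)) = 1.2644
VBI_2 = ln(ln(740 + 0.8)) = 1.88824
VBI_blend = 0.55 * 1.2644 + 0.45 * 1.88824 = 1.54513
visc_blend = exp(exp(1.54513)) - 0.8 = 107.9

107.9 cSt


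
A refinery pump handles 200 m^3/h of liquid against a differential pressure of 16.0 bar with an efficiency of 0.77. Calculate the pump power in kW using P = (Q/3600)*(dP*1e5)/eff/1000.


Q = 200 / 3600 = 0.0555556 m^3/s
P = 0.0555556 * (16.0 * 1e5) / 0.77 / 1000 = 115.4

115.4 kW


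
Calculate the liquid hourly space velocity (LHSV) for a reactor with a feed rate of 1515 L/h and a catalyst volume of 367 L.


LHSV = volumetric feed rate / catalyst volume
= 1515 L/h / 367 L
= 4.128 h^-1

4.128 h^-1


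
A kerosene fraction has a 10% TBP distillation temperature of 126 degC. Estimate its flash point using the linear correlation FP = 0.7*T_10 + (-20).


FP = 0.7 * 126 + (-20) = 68.2

68.2 degC


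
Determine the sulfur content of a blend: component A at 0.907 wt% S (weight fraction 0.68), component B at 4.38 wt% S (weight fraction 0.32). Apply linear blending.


Linear sulfur blending: S_blend = x1*S1 + x2*S2
Contribution 1: 0.68 * 0.907 = 0.61676 wt%
Contribution 2: 0.32 * 4.38 = 1.4016 wt%
S_blend = 0.61676 + 1.4016 = 2.01836

2.01836 wt%


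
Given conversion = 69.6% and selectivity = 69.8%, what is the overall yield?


Overall yield = conversion (%) * selectivity (%) / 100
Conversion = 69.6%, Selectivity = 69.8%
Y = 69.6 * 69.8 / 100
= 48.5808 %

48.5808 %


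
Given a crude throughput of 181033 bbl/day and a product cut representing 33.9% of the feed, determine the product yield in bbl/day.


Crude throughput = 181033 bbl/day
Fraction yield = 33.9%
yield = throughput * fraction / 100
yield = 181033 * 33.9 / 100 = 61370.187

61370.187 bbl/day


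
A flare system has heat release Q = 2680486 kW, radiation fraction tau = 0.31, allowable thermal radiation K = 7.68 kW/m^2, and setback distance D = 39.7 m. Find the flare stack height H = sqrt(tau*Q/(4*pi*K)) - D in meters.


tau*Q/(4*pi*K) = 0.31 * 2680486 / (4 * pi * 7.68) = 8610.02
sqrt(8610.02) = 92.7902
H = 92.7902 - 39.7 = 53.09

53.09 m


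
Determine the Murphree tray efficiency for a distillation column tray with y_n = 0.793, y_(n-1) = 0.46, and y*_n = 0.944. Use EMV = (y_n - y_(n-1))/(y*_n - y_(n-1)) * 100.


Murphree vapor efficiency: EMV = (y_n - y_(n-1)) / (y*_n - y_(n-1)) * 100
EMV = (0.793 - 0.46) / (0.944 - 0.46) * 100 = 0.333 / 0.484 * 100 = 68.80

68.80 %


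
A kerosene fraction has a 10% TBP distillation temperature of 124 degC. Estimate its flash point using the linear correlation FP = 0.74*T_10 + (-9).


FP = 0.74 * 124 + (-9) = 82.76

82.76 degC


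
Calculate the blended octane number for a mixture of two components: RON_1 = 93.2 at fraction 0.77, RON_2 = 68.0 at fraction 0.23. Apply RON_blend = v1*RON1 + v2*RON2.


Linear blending: RON_blend = sum(vi * RONi)
Contribution 1: 0.77 * 93.2 = 71.764
Contribution 2: 0.23 * 68.0 = 15.64
RON_blend = 71.764 + 15.64 = 87.404

87.404


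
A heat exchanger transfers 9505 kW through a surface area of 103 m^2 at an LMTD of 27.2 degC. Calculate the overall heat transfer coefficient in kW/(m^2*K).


From Q = U*A*LMTD, U = Q / (A * LMTD)
U = 9505 / (103 * 27.2) = 9505 / 2801.6 = 3.393

3.393 kW/(m^2*K)


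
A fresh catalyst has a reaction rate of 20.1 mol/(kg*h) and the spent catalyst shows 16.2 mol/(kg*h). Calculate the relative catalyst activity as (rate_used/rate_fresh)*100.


Activity (%) = (rate_used / rate_fresh) * 100
rate_used = 16.2, rate_fresh = 20.1
= (16.2 / 20.1) * 100
= 0.8060 * 100 = 80.60

80.60 %


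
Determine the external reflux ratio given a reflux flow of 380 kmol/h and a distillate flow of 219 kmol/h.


Reflux ratio definition: R = L / D (liquid returned / distillate withdrawn)
L = 380 kmol/h, D = 219 kmol/h
R = 380 / 219 = 1.735

1.735


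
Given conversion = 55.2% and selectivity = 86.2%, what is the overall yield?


Overall yield = conversion (%) * selectivity (%) / 100
Conversion = 55.2%, Selectivity = 86.2%
Y = 55.2 * 86.2 / 100
= 47.5824 %

47.5824 %


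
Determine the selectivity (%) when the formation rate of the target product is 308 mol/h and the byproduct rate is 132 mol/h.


Selectivity = desired / (desired + undesired) * 100
Total products = 308 + 132 = 440 mol/h
S = 308 / 440 * 100
= 0.7000 * 100
= 70.00 %

70.00 %


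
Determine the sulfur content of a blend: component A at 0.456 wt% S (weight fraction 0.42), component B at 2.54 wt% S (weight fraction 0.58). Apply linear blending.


Linear sulfur blending: S_blend = x1*S1 + x2*S2
Contribution 1: 0.42 * 0.456 = 0.19152 wt%
Contribution 2: 0.58 * 2.54 = 1.4732 wt%
S_blend = 0.19152 + 1.4732 = 1.66472

1.66472 wt%


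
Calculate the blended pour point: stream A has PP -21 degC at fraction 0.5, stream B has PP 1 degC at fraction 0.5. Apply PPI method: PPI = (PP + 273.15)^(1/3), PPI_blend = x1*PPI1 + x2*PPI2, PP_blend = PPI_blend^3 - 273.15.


PPI_1 = (-21 + 273.15)^(1/3) = 6.317613
PPI_2 = (1 + 273.15)^(1/3) = 6.49625
PPI_blend = 0.5 * 6.317613 + 0.5 * 6.49625 = 6.406931
PP_blend = 6.406931^3 - 273.15 = 262.9966 - 273.15 = -10.15

-10.15 degC


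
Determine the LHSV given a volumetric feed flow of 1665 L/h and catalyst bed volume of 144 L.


LHSV = volumetric feed rate / catalyst volume
= 1665 L/h / 144 L
= 11.56 h^-1

11.56 h^-1


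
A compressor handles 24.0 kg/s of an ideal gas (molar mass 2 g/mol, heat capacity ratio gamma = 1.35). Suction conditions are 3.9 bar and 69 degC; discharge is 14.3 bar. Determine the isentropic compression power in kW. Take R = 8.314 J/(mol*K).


Isentropic work: W = m*(gamma/(gamma-1))*(R*T1/MW)*((P2/P1)^((gamma-1)/gamma) - 1)
T1 = 69 + 273.15 = 342.15 K
Pressure ratio = 14.3 / 3.9 = 3.66667
Exponent = (1.35 - 1)/1.35 = 0.259259
(P2/P1)^exp - 1 = 3.66667^0.259259 - 1 = 0.40053
W = 24.0 * 1.35 / 0.35 * 8.314 * 342.15 / 2 * 0.40053 = 52740

52740 kW


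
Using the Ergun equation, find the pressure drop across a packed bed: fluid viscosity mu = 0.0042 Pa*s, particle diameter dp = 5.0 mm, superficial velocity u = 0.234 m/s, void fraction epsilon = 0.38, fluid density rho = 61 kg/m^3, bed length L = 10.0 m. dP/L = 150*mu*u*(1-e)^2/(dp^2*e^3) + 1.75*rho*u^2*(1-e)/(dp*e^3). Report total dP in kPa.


dp = 5.0 mm = 0.005 m
Viscous term = 150*0.0042*0.234*(1-0.38)^2 / (0.005^2*0.38^3) = 41309.4
Inertial term = 1.75*61*0.234^2*(1-0.38) / (0.005*0.38^3) = 13209
dP/L = 41309.4 + 13209 = 54518.4 Pa/m
dP = 54518.4 * 10.0 / 1000 = 545.2 kPa

545.2 kPa


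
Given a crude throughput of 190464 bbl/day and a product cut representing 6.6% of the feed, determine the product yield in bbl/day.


Crude throughput = 190464 bbl/day
Fraction yield = 6.6%
yield = throughput * fraction / 100
yield = 190464 * 6.6 / 100 = 12570.624

12570.624 bbl/day


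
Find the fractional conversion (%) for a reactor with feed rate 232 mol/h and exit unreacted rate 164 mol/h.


X = (F_in - F_out) / F_in * 100
Moles reacted = 232 - 164 = 68
X = 68 / 232 * 100
= 0.2931 * 100
= 29.31 %

29.31 %


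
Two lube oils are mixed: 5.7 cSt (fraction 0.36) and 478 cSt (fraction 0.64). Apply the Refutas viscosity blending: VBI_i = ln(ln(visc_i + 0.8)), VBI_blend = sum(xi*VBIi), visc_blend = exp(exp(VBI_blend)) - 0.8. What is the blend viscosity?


Refutas method: VBN_i = 14.534*ln(ln(visc_i + 0.8)) + 10.975, blended linearly by mass fraction; since VBN is linear in VBI_i = ln(ln(visc_i + 0.8)) and the fractions sum to 1, blend VBI directly: visc = exp(exp(VBI_blend)) - 0.8
VBI_1 = ln(ln(5.7 + 0.8)) = 0.626902
VBI_2 = ln(ln(478 + 0.8)) = 1.81991
VBI_blend = 0.36 * 0.626902 + 0.64 * 1.81991 = 1.39043
visc_blend = exp(exp(1.39043)) - 0.8 = 54.71

54.71 cSt


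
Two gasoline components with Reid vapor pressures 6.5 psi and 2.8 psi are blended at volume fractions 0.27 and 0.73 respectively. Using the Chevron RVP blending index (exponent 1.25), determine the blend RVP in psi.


Chevron index: RVP_blend = (sum xi*RVPi^1.25)^(1/1.25)
RVP^1.25 terms: 0.27 * 6.5^1.25 + 0.73 * 2.8^1.25 = 5.4463
RVP_blend = 5.4463^(1/1.25) = 3.880

3.880 psi


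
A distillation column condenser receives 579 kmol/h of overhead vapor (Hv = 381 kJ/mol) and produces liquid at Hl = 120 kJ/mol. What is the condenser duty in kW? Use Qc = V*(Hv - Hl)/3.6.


Qc = 579 * (381 - 120) / 3.6 = 579 * 261 / 3.6 = 41980

41980 kW


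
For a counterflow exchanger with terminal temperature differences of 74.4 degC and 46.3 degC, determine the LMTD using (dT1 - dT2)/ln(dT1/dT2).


LMTD = (dT1 - dT2) / ln(dT1/dT2)
= (74.4 - 46.3) / ln(74.4 / 46.3) = 28.1 / 0.474314 = 59.24

59.24 degC


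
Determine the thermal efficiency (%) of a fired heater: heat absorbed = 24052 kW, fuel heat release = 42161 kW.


Furnace efficiency = Q_absorbed / Q_fuel * 100
= 24052 / 42161 * 100 = 57.05

57.05 %


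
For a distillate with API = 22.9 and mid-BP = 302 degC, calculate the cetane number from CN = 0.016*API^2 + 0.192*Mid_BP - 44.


CN = 0.016 * 22.9^2 + 0.192 * 302 - 44
CN = 8.39056 + 57.984 - 44 = 22.37456

22.37456


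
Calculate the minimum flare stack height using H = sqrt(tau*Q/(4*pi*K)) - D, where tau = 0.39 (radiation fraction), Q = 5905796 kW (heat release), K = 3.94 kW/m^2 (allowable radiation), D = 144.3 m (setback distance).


tau*Q/(4*pi*K) = 0.39 * 5905796 / (4 * pi * 3.94) = 46519.7
sqrt(46519.7) = 215.684
H = 215.684 - 144.3 = 71.38

71.38 m


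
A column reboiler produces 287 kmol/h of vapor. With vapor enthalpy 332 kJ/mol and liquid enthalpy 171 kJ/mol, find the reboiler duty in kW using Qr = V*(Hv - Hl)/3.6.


Qr = 287 * (332 - 171) / 3.6 = 287 * 161 / 3.6 = 12840

12840 kW


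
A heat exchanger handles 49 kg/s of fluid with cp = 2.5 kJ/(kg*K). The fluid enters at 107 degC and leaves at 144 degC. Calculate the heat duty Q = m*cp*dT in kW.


Q = m_dot * cp * delta_T
delta_T = 144 - 107 = 37 K
Q = 49 * 2.5 * 37
= 122.5 * 37
= 4532.5 kW

4532.5 kW


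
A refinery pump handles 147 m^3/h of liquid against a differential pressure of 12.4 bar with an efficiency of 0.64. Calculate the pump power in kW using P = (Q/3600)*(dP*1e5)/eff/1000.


Q = 147 / 3600 = 0.0408333 m^3/s
P = 0.0408333 * (12.4 * 1e5) / 0.64 / 1000 = 79.11

79.11 kW


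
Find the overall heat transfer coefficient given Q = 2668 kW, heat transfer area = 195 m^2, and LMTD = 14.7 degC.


From Q = U*A*LMTD, U = Q / (A * LMTD)
U = 2668 / (195 * 14.7) = 2668 / 2866.5 = 0.9308

0.9308 kW/(m^2*K)


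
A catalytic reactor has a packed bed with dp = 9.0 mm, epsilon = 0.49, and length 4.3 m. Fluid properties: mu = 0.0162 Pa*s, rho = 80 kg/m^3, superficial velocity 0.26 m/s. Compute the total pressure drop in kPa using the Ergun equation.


dp = 9.0 mm = 0.009 m
Viscous term = 150*0.0162*0.26*(1-0.49)^2 / (0.009^2*0.49^3) = 17244.3
Inertial term = 1.75*80*0.26^2*(1-0.49) / (0.009*0.49^3) = 4558.42
dP/L = 17244.3 + 4558.42 = 21802.7 Pa/m
dP = 21802.7 * 4.3 / 1000 = 93.75 kPa

93.75 kPa


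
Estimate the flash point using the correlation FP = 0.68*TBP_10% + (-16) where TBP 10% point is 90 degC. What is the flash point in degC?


FP = 0.68 * 90 + (-16) = 45.2

45.2 degC


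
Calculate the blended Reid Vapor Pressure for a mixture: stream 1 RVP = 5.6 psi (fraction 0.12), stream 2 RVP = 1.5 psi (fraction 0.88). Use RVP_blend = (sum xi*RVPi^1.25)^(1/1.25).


Chevron index: RVP_blend = (sum xi*RVPi^1.25)^(1/1.25)
RVP^1.25 terms: 0.12 * 5.6^1.25 + 0.88 * 1.5^1.25 = 2.49457
RVP_blend = 2.49457^(1/1.25) = 2.078

2.078 psi


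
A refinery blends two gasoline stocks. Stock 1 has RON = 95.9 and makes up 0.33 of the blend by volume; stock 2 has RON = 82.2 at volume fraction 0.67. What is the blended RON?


Linear blending: RON_blend = sum(vi * RONi)
Contribution 1: 0.33 * 95.9 = 31.647
Contribution 2: 0.67 * 82.2 = 55.074
RON_blend = 31.647 + 55.074 = 86.721

86.721


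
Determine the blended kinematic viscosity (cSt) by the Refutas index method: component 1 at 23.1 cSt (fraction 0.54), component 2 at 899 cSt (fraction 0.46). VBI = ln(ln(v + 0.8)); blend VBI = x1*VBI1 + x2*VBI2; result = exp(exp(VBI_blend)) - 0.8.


Refutas method: VBN_i = 14.534*ln(ln(visc_i + 0.8)) + 10.975, blended linearly by mass fraction; since VBN is linear in VBI_i = ln(ln(visc_i + 0.8)) and the fractions sum to 1, blend VBI directly: visc = exp(exp(VBI_blend)) - 0.8
VBI_1 = ln(ln(23.1 + 0.8)) = 1.15495
VBI_2 = ln(ln(899 + 0.8)) = 1.91724
VBI_blend = 0.54 * 1.15495 + 0.46 * 1.91724 = 1.5056
visc_blend = exp(exp(1.5056)) - 0.8 = 89.84

89.84 cSt


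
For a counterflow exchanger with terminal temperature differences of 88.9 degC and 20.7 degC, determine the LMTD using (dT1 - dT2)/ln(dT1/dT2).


LMTD = (dT1 - dT2) / ln(dT1/dT2)
= (88.9 - 20.7) / ln(88.9 / 20.7) = 68.2 / 1.45738 = 46.80

46.80 degC


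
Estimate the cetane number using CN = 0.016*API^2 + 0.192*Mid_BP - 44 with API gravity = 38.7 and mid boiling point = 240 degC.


CN = 0.016 * 38.7^2 + 0.192 * 240 - 44
CN = 23.96304 + 46.08 - 44 = 26.04304

26.04304


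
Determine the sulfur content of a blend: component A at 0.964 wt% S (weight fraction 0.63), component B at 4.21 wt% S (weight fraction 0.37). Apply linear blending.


Linear sulfur blending: S_blend = x1*S1 + x2*S2
Contribution 1: 0.63 * 0.964 = 0.60732 wt%
Contribution 2: 0.37 * 4.21 = 1.5577 wt%
S_blend = 0.60732 + 1.5577 = 2.16502

2.16502 wt%


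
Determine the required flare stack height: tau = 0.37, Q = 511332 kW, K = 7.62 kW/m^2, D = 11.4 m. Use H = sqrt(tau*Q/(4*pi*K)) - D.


tau*Q/(4*pi*K) = 0.37 * 511332 / (4 * pi * 7.62) = 1975.79
sqrt(1975.79) = 44.4499
H = 44.4499 - 11.4 = 33.05

33.05 m


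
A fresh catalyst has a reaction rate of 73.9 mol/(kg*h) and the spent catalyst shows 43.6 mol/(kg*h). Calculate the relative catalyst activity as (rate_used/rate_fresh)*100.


Activity (%) = (rate_used / rate_fresh) * 100
rate_used = 43.6, rate_fresh = 73.9
= (43.6 / 73.9) * 100
= 0.5900 * 100 = 59.00

59.00 %


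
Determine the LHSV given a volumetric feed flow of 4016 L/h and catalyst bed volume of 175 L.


LHSV = volumetric feed rate / catalyst volume
= 4016 L/h / 175 L
= 22.95 h^-1

22.95 h^-1


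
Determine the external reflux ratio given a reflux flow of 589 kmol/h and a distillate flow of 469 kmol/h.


Reflux ratio definition: R = L / D (liquid returned / distillate withdrawn)
L = 589 kmol/h, D = 469 kmol/h
R = 589 / 469 = 1.256

1.256


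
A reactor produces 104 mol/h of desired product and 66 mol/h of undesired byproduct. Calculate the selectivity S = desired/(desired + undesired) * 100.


Selectivity = desired / (desired + undesired) * 100
Total products = 104 + 66 = 170 mol/h
S = 104 / 170 * 100
= 0.6118 * 100
= 61.18 %

61.18 %


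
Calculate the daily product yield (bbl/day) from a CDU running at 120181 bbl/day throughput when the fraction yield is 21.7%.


Crude throughput = 120181 bbl/day
Fraction yield = 21.7%
yield = throughput * fraction / 100
yield = 120181 * 21.7 / 100 = 26079.277

26079.277 bbl/day


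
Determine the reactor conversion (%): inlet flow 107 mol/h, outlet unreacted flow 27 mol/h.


X = (F_in - F_out) / F_in * 100
Moles reacted = 107 - 27 = 80
X = 80 / 107 * 100
= 0.7477 * 100
= 74.77 %

74.77 %


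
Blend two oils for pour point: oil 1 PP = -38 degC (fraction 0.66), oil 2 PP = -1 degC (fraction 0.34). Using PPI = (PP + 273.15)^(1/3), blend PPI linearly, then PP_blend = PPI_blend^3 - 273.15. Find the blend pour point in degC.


PPI_1 = (-38 + 273.15)^(1/3) = 6.172318
PPI_2 = (-1 + 273.15)^(1/3) = 6.480414
PPI_blend = 0.66 * 6.172318 + 0.34 * 6.480414 = 6.277071
PP_blend = 6.277071^3 - 273.15 = 247.3268 - 273.15 = -25.82

-25.82 degC


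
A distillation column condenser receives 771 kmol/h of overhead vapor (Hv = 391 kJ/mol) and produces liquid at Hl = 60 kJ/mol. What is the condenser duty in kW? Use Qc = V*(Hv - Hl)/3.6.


Qc = 771 * (391 - 60) / 3.6 = 771 * 331 / 3.6 = 70890

70890 kW


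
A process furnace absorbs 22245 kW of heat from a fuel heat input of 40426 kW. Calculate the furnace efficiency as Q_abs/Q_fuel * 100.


Furnace efficiency = Q_absorbed / Q_fuel * 100
= 22245 / 40426 * 100 = 55.03

55.03 %


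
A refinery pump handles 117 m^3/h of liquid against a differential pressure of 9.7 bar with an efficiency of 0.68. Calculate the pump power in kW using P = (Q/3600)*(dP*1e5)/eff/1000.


Q = 117 / 3600 = 0.0325 m^3/s
P = 0.0325 * (9.7 * 1e5) / 0.68 / 1000 = 46.36

46.36 kW


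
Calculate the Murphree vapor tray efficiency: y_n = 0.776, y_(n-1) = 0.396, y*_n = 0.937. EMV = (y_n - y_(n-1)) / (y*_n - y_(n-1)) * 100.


Murphree vapor efficiency: EMV = (y_n - y_(n-1)) / (y*_n - y_(n-1)) * 100
EMV = (0.776 - 0.396) / (0.937 - 0.396) * 100 = 0.38 / 0.541 * 100 = 70.24

70.24 %


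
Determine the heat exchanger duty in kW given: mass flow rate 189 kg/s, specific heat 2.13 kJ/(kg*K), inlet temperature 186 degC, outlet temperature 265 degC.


Q = m_dot * cp * delta_T
delta_T = 265 - 186 = 79 K
Q = 189 * 2.13 * 79
= 402.57 * 79
= 31803.03 kW

31803.03 kW


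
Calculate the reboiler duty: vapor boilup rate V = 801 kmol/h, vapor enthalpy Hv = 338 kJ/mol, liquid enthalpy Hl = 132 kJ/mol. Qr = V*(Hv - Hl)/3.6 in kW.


Qr = 801 * (338 - 132) / 3.6 = 801 * 206 / 3.6 = 45840

45840 kW


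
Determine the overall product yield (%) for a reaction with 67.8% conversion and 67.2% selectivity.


Overall yield = conversion (%) * selectivity (%) / 100
Conversion = 67.8%, Selectivity = 67.2%
Y = 67.8 * 67.2 / 100
= 45.5616 %

45.5616 %


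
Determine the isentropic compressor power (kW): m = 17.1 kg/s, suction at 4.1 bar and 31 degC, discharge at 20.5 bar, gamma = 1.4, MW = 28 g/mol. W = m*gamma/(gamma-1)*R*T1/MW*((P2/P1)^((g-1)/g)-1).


Isentropic work: W = m*(gamma/(gamma-1))*(R*T1/MW)*((P2/P1)^((gamma-1)/gamma) - 1)
T1 = 31 + 273.15 = 304.15 K
Pressure ratio = 20.5 / 4.1 = 5
Exponent = (1.4 - 1)/1.4 = 0.285714
(P2/P1)^exp - 1 = 5^0.285714 - 1 = 0.583819
W = 17.1 * 1.4 / 0.4 * 8.314 * 304.15 / 28 * 0.583819 = 3156

3156 kW


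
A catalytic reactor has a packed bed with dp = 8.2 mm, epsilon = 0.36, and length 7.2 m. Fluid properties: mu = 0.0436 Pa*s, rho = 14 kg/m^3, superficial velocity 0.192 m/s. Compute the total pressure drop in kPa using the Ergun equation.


dp = 8.2 mm = 0.0082 m
Viscous term = 150*0.0436*0.192*(1-0.36)^2 / (0.0082^2*0.36^3) = 163947
Inertial term = 1.75*14*0.192^2*(1-0.36) / (0.0082*0.36^3) = 1510.87
dP/L = 163947 + 1510.87 = 165458 Pa/m
dP = 165458 * 7.2 / 1000 = 1191 kPa

1191 kPa


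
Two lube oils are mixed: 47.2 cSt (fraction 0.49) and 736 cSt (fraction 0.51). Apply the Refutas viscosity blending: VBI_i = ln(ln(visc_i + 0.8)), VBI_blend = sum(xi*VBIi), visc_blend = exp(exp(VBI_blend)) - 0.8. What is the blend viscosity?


Refutas method: VBN_i = 14.534*ln(ln(visc_i + 0.8)) + 10.975, blended linearly by mass fraction; since VBN is linear in VBI_i = ln(ln(visc_i + 0.8)) and the fractions sum to 1, blend VBI directly: visc = exp(exp(VBI_blend)) - 0.8
VBI_1 = ln(ln(47.2 + 0.8)) = 1.35356
VBI_2 = ln(ln(736 + 0.8)) = 1.88742
VBI_blend = 0.49 * 1.35356 + 0.51 * 1.88742 = 1.62583
visc_blend = exp(exp(1.62583)) - 0.8 = 160.4

160.4 cSt


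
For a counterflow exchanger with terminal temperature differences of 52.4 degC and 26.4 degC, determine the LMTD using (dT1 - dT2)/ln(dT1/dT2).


LMTD = (dT1 - dT2) / ln(dT1/dT2)
= (52.4 - 26.4) / ln(52.4 / 26.4) = 26 / 0.685543 = 37.93

37.93 degC


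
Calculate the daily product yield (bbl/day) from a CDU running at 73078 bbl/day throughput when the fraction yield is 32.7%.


Crude throughput = 73078 bbl/day
Fraction yield = 32.7%
yield = throughput * fraction / 100
yield = 73078 * 32.7 / 100 = 23896.506

23896.506 bbl/day


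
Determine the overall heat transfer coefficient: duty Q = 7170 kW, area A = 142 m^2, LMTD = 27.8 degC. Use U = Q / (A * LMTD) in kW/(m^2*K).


From Q = U*A*LMTD, U = Q / (A * LMTD)
U = 7170 / (142 * 27.8) = 7170 / 3947.6 = 1.816

1.816 kW/(m^2*K)


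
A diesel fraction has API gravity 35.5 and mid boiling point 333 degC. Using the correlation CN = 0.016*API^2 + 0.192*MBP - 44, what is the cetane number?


CN = 0.016 * 35.5^2 + 0.192 * 333 - 44
CN = 20.164 + 63.936 - 44 = 40.1

40.1


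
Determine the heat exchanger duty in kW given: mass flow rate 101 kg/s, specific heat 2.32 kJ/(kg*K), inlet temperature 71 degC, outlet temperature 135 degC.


Q = m_dot * cp * delta_T
delta_T = 135 - 71 = 64 K
Q = 101 * 2.32 * 64
= 234.32 * 64
= 14996.48 kW

14996.48 kW


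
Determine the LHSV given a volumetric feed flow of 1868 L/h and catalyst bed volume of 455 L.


LHSV = volumetric feed rate / catalyst volume
= 1868 L/h / 455 L
= 4.105 h^-1

4.105 h^-1


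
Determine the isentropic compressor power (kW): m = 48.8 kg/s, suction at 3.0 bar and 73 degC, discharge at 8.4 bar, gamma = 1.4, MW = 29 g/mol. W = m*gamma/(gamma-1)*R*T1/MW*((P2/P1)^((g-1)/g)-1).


Isentropic work: W = m*(gamma/(gamma-1))*(R*T1/MW)*((P2/P1)^((gamma-1)/gamma) - 1)
T1 = 73 + 273.15 = 346.15 K
Pressure ratio = 8.4 / 3.0 = 2.8
Exponent = (1.4 - 1)/1.4 = 0.285714
(P2/P1)^exp - 1 = 2.8^0.285714 - 1 = 0.342021
W = 48.8 * 1.4 / 0.4 * 8.314 * 346.15 / 29 * 0.342021 = 5797

5797 kW


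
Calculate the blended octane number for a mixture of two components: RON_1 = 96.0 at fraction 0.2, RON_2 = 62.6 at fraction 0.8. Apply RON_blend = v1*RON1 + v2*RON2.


Linear blending: RON_blend = sum(vi * RONi)
Contribution 1: 0.2 * 96.0 = 19.2
Contribution 2: 0.8 * 62.6 = 50.08
RON_blend = 19.2 + 50.08 = 69.28

69.28


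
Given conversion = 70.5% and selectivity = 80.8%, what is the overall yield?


Overall yield = conversion (%) * selectivity (%) / 100
Conversion = 70.5%, Selectivity = 80.8%
Y = 70.5 * 80.8 / 100
= 56.964 %

56.964 %


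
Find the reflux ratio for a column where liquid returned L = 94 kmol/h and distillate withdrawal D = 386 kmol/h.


Reflux ratio definition: R = L / D (liquid returned / distillate withdrawn)
L = 94 kmol/h, D = 386 kmol/h
R = 94 / 386 = 0.2435

0.2435


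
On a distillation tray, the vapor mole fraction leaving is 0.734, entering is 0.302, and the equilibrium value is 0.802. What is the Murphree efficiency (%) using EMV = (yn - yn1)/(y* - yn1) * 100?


Murphree vapor efficiency: EMV = (y_n - y_(n-1)) / (y*_n - y_(n-1)) * 100
EMV = (0.734 - 0.302) / (0.802 - 0.302) * 100 = 0.432 / 0.5 * 100 = 86.40

86.40 %


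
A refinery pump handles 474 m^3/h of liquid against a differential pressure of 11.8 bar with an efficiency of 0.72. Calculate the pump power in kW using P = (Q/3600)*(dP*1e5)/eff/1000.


Q = 474 / 3600 = 0.131667 m^3/s
P = 0.131667 * (11.8 * 1e5) / 0.72 / 1000 = 215.8

215.8 kW


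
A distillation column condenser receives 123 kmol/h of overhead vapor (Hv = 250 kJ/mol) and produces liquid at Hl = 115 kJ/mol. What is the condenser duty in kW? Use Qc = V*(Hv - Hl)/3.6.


Qc = 123 * (250 - 115) / 3.6 = 123 * 135 / 3.6 = 4612

4612 kW


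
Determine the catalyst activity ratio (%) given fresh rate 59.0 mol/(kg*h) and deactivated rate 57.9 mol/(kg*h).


Activity (%) = (rate_used / rate_fresh) * 100
rate_used = 57.9, rate_fresh = 59.0
= (57.9 / 59.0) * 100
= 0.9814 * 100 = 98.14

98.14 %


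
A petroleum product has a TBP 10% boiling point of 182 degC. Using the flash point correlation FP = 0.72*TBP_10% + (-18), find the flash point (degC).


FP = 0.72 * 182 + (-18) = 113.04

113.04 degC


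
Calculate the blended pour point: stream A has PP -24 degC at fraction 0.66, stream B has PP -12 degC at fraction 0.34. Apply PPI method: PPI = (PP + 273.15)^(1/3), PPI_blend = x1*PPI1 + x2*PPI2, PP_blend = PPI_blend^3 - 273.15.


PPI_1 = (-24 + 273.15)^(1/3) = 6.292458
PPI_2 = (-12 + 273.15)^(1/3) = 6.391901
PPI_blend = 0.66 * 6.292458 + 0.34 * 6.391901 = 6.326269
PP_blend = 6.326269^3 - 273.15 = 253.1879 - 273.15 = -19.96

-19.96 degC


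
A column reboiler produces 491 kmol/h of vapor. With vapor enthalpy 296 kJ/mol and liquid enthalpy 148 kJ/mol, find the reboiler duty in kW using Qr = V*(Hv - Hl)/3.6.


Qr = 491 * (296 - 148) / 3.6 = 491 * 148 / 3.6 = 20190

20190 kW


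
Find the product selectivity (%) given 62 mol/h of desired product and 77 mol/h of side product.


Selectivity = desired / (desired + undesired) * 100
Total products = 62 + 77 = 139 mol/h
S = 62 / 139 * 100
= 0.4460 * 100
= 44.60 %

44.60 %


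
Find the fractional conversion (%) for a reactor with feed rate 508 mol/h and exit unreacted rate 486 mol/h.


X = (F_in - F_out) / F_in * 100
Moles reacted = 508 - 486 = 22
X = 22 / 508 * 100
= 0.04331 * 100
= 4.331 %

4.331 %


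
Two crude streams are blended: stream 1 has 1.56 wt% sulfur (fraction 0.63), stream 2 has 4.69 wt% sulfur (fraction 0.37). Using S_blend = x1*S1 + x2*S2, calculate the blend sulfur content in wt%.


Linear sulfur blending: S_blend = x1*S1 + x2*S2
Contribution 1: 0.63 * 1.56 = 0.9828 wt%
Contribution 2: 0.37 * 4.69 = 1.7353 wt%
S_blend = 0.9828 + 1.7353 = 2.7181

2.7181 wt%


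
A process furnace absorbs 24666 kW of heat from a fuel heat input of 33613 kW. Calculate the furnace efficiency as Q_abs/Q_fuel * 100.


Furnace efficiency = Q_absorbed / Q_fuel * 100
= 24666 / 33613 * 100 = 73.38

73.38 %


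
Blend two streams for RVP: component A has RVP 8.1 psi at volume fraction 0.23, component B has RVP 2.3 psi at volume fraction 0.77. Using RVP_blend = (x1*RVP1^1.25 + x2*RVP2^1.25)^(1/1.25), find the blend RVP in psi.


Chevron index: RVP_blend = (sum xi*RVPi^1.25)^(1/1.25)
RVP^1.25 terms: 0.23 * 8.1^1.25 + 0.77 * 2.3^1.25 = 5.3239
RVP_blend = 5.3239^(1/1.25) = 3.811

3.811 psi


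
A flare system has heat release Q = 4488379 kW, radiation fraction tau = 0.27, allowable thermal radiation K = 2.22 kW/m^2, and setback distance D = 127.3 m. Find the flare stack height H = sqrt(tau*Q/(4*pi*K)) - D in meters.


tau*Q/(4*pi*K) = 0.27 * 4488379 / (4 * pi * 2.22) = 43440.1
sqrt(43440.1) = 208.423
H = 208.423 - 127.3 = 81.12

81.12 m


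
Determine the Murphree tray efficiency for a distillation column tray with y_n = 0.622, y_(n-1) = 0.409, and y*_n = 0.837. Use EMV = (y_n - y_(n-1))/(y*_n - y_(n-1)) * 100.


Murphree vapor efficiency: EMV = (y_n - y_(n-1)) / (y*_n - y_(n-1)) * 100
EMV = (0.622 - 0.409) / (0.837 - 0.409) * 100 = 0.213 / 0.428 * 100 = 49.77

49.77 %


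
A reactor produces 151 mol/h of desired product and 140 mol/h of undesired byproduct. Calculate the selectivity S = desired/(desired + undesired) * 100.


Selectivity = desired / (desired + undesired) * 100
Total products = 151 + 140 = 291 mol/h
S = 151 / 291 * 100
= 0.5189 * 100
= 51.89 %

51.89 %


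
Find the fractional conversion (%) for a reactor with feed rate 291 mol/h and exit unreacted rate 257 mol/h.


X = (F_in - F_out) / F_in * 100
Moles reacted = 291 - 257 = 34
X = 34 / 291 * 100
= 0.1168 * 100
= 11.68 %

11.68 %


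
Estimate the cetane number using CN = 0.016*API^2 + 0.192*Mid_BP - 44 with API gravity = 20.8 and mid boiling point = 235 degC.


CN = 0.016 * 20.8^2 + 0.192 * 235 - 44
CN = 6.92224 + 45.12 - 44 = 8.04224

8.04224


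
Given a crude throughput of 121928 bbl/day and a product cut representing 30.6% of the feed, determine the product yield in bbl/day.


Crude throughput = 121928 bbl/day
Fraction yield = 30.6%
yield = throughput * fraction / 100
yield = 121928 * 30.6 / 100 = 37309.968

37309.968 bbl/day


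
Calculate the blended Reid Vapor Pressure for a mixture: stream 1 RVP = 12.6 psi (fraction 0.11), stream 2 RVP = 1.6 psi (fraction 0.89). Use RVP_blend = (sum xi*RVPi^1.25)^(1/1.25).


Chevron index: RVP_blend = (sum xi*RVPi^1.25)^(1/1.25)
RVP^1.25 terms: 0.11 * 12.6^1.25 + 0.89 * 1.6^1.25 = 4.21284
RVP_blend = 4.21284^(1/1.25) = 3.160

3.160 psi


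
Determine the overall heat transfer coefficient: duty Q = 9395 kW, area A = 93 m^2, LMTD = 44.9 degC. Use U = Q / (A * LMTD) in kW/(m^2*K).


From Q = U*A*LMTD, U = Q / (A * LMTD)
U = 9395 / (93 * 44.9) = 9395 / 4175.7 = 2.250

2.250 kW/(m^2*K)


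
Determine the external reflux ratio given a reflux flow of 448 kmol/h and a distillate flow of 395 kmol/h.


Reflux ratio definition: R = L / D (liquid returned / distillate withdrawn)
L = 448 kmol/h, D = 395 kmol/h
R = 448 / 395 = 1.134

1.134


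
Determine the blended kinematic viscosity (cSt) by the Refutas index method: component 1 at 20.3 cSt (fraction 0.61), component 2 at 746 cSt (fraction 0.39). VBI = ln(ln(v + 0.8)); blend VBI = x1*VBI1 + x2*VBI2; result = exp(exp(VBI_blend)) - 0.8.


Refutas method: VBN_i = 14.534*ln(ln(visc_i + 0.8)) + 10.975, blended linearly by mass fraction; since VBN is linear in VBI_i = ln(ln(visc_i + 0.8)) and the fractions sum to 1, blend VBI directly: visc = exp(exp(VBI_blend)) - 0.8
VBI_1 = ln(ln(20.3 + 0.8)) = 1.1149
VBI_2 = ln(ln(746 + 0.8)) = 1.88946
VBI_blend = 0.61 * 1.1149 + 0.39 * 1.88946 = 1.41698
visc_blend = exp(exp(1.41698)) - 0.8 = 61.05

61.05 cSt


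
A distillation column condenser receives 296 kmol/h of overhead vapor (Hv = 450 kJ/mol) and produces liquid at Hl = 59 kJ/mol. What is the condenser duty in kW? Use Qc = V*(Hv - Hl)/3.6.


Qc = 296 * (450 - 59) / 3.6 = 296 * 391 / 3.6 = 32150

32150 kW


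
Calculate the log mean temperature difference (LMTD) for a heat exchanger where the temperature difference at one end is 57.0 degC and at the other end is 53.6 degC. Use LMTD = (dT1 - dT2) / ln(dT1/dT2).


LMTD = (dT1 - dT2) / ln(dT1/dT2)
= (57.0 - 53.6) / ln(57.0 / 53.6) = 3.4 / 0.0615022 = 55.28

55.28 degC


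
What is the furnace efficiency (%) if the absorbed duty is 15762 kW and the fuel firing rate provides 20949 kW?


Furnace efficiency = Q_absorbed / Q_fuel * 100
= 15762 / 20949 * 100 = 75.24

75.24 %


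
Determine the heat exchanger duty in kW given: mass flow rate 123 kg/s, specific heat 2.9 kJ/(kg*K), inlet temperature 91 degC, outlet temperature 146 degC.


Q = m_dot * cp * delta_T
delta_T = 146 - 91 = 55 K
Q = 123 * 2.9 * 55
= 356.7 * 55
= 19618.5 kW

19618.5 kW


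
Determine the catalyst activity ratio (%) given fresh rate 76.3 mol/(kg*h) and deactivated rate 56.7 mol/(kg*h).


Activity (%) = (rate_used / rate_fresh) * 100
rate_used = 56.7, rate_fresh = 76.3
= (56.7 / 76.3) * 100
= 0.7431 * 100 = 74.31

74.31 %


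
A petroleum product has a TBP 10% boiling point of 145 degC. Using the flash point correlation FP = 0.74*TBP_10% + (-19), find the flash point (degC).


FP = 0.74 * 145 + (-19) = 88.3

88.3 degC


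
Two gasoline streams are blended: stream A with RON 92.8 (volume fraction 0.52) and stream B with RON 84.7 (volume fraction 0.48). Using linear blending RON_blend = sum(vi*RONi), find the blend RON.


Linear blending: RON_blend = sum(vi * RONi)
Contribution 1: 0.52 * 92.8 = 48.256
Contribution 2: 0.48 * 84.7 = 40.656
RON_blend = 48.256 + 40.656 = 88.912

88.912


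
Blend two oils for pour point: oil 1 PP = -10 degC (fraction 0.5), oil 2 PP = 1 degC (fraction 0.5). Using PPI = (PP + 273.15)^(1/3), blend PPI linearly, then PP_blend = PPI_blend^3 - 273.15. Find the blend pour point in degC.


PPI_1 = (-10 + 273.15)^(1/3) = 6.408176
PPI_2 = (1 + 273.15)^(1/3) = 6.49625
PPI_blend = 0.5 * 6.408176 + 0.5 * 6.49625 = 6.452213
PP_blend = 6.452213^3 - 273.15 = 268.6124 - 273.15 = -4.54

-4.54 degC


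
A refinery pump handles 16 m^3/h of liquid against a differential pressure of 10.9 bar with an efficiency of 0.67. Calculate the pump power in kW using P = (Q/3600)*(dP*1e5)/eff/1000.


Q = 16 / 3600 = 0.00444444 m^3/s
P = 0.00444444 * (10.9 * 1e5) / 0.67 / 1000 = 7.231

7.231 kW


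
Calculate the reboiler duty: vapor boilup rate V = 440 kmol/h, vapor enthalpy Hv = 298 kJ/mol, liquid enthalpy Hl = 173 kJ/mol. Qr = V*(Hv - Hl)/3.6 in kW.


Qr = 440 * (298 - 173) / 3.6 = 440 * 125 / 3.6 = 15280

15280 kW


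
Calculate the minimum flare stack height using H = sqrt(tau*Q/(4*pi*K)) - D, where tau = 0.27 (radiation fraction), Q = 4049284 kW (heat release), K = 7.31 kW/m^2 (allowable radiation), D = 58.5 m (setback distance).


tau*Q/(4*pi*K) = 0.27 * 4049284 / (4 * pi * 7.31) = 11901.9
sqrt(11901.9) = 109.096
H = 109.096 - 58.5 = 50.60

50.60 m


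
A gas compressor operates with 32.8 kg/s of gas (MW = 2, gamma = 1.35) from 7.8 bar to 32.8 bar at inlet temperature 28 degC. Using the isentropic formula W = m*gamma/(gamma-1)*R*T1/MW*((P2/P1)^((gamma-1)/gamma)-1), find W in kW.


Isentropic work: W = m*(gamma/(gamma-1))*(R*T1/MW)*((P2/P1)^((gamma-1)/gamma) - 1)
T1 = 28 + 273.15 = 301.15 K
Pressure ratio = 32.8 / 7.8 = 4.20513
Exponent = (1.35 - 1)/1.35 = 0.259259
(P2/P1)^exp - 1 = 4.20513^0.259259 - 1 = 0.451177
W = 32.8 * 1.35 / 0.35 * 8.314 * 301.15 / 2 * 0.451177 = 71460

71460 kW


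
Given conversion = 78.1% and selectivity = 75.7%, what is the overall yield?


Overall yield = conversion (%) * selectivity (%) / 100
Conversion = 78.1%, Selectivity = 75.7%
Y = 78.1 * 75.7 / 100
= 59.1217 %

59.1217 %


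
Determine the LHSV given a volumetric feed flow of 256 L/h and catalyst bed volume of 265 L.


LHSV = volumetric feed rate / catalyst volume
= 256 L/h / 265 L
= 0.9660 h^-1

0.9660 h^-1


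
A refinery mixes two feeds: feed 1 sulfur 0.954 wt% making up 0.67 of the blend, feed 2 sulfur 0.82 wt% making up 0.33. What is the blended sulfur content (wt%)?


Linear sulfur blending: S_blend = x1*S1 + x2*S2
Contribution 1: 0.67 * 0.954 = 0.63918 wt%
Contribution 2: 0.33 * 0.82 = 0.2706 wt%
S_blend = 0.63918 + 0.2706 = 0.90978

0.90978 wt%


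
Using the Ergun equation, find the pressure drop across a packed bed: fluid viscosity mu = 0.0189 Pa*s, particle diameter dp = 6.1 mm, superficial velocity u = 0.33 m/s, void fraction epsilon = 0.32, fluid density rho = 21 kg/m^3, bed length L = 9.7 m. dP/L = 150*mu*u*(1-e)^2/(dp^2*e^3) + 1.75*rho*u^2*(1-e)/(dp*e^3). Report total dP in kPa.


dp = 6.1 mm = 0.0061 m
Viscous term = 150*0.0189*0.33*(1-0.32)^2 / (0.0061^2*0.32^3) = 354793
Inertial term = 1.75*21*0.33^2*(1-0.32) / (0.0061*0.32^3) = 13614.9
dP/L = 354793 + 13614.9 = 368408 Pa/m
dP = 368408 * 9.7 / 1000 = 3574 kPa

3574 kPa


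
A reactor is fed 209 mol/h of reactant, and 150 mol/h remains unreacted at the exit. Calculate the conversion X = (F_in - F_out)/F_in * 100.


X = (F_in - F_out) / F_in * 100
Moles reacted = 209 - 150 = 59
X = 59 / 209 * 100
= 0.2823 * 100
= 28.23 %

28.23 %


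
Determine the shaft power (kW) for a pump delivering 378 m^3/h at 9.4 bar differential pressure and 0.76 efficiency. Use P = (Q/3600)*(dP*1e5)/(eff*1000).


Q = 378 / 3600 = 0.105 m^3/s
P = 0.105 * (9.4 * 1e5) / 0.76 / 1000 = 129.9

129.9 kW


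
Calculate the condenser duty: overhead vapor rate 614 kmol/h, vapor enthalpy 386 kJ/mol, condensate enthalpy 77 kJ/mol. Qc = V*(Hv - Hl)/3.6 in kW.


Qc = 614 * (386 - 77) / 3.6 = 614 * 309 / 3.6 = 52700

52700 kW


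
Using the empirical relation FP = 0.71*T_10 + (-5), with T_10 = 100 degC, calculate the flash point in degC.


FP = 0.71 * 100 + (-5) = 66

66 degC


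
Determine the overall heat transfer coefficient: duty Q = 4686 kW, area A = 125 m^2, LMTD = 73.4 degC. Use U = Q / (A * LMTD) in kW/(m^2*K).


From Q = U*A*LMTD, U = Q / (A * LMTD)
U = 4686 / (125 * 73.4) = 4686 / 9175 = 0.5107

0.5107 kW/(m^2*K)


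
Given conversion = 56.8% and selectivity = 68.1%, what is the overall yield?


Overall yield = conversion (%) * selectivity (%) / 100
Conversion = 56.8%, Selectivity = 68.1%
Y = 56.8 * 68.1 / 100
= 38.6808 %

38.6808 %


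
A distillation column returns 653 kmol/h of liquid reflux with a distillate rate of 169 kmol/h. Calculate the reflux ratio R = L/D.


Reflux ratio definition: R = L / D (liquid returned / distillate withdrawn)
L = 653 kmol/h, D = 169 kmol/h
R = 653 / 169 = 3.864

3.864


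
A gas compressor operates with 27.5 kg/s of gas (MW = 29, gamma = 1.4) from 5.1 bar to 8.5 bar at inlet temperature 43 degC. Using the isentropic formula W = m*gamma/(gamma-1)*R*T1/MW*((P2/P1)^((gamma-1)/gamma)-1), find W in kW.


Isentropic work: W = m*(gamma/(gamma-1))*(R*T1/MW)*((P2/P1)^((gamma-1)/gamma) - 1)
T1 = 43 + 273.15 = 316.15 K
Pressure ratio = 8.5 / 5.1 = 1.66667
Exponent = (1.4 - 1)/1.4 = 0.285714
(P2/P1)^exp - 1 = 1.66667^0.285714 - 1 = 0.157139
W = 27.5 * 1.4 / 0.4 * 8.314 * 316.15 / 29 * 0.157139 = 1371

1371 kW


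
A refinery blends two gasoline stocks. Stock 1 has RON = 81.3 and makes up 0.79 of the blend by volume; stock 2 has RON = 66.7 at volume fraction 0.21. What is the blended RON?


Linear blending: RON_blend = sum(vi * RONi)
Contribution 1: 0.79 * 81.3 = 64.227
Contribution 2: 0.21 * 66.7 = 14.007
RON_blend = 64.227 + 14.007 = 78.234

78.234


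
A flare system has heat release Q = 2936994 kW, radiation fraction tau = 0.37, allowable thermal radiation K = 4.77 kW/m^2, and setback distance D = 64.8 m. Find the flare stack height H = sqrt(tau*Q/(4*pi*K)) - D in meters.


tau*Q/(4*pi*K) = 0.37 * 2936994 / (4 * pi * 4.77) = 18129.1
sqrt(18129.1) = 134.644
H = 134.644 - 64.8 = 69.84

69.84 m


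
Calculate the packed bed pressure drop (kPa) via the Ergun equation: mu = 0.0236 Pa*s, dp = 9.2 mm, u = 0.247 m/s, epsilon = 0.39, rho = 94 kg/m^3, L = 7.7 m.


dp = 9.2 mm = 0.0092 m
Viscous term = 150*0.0236*0.247*(1-0.39)^2 / (0.0092^2*0.39^3) = 64802.3
Inertial term = 1.75*94*0.247^2*(1-0.39) / (0.0092*0.39^3) = 11217.8
dP/L = 64802.3 + 11217.8 = 76020.1 Pa/m
dP = 76020.1 * 7.7 / 1000 = 585.4 kPa

585.4 kPa


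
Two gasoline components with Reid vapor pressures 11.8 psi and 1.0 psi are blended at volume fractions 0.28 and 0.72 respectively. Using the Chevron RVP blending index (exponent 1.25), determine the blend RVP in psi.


Chevron index: RVP_blend = (sum xi*RVPi^1.25)^(1/1.25)
RVP^1.25 terms: 0.28 * 11.8^1.25 + 0.72 * 1.0^1.25 = 6.84365
RVP_blend = 6.84365^(1/1.25) = 4.658

4.658 psi
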